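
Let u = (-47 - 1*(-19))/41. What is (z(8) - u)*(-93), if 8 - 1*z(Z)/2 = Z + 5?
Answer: 35526/41 ≈ 866.49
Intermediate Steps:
z(Z) = 6 - 2*Z (z(Z) = 16 - 2*(Z + 5) = 16 - 2*(5 + Z) = 16 + (-10 - 2*Z) = 6 - 2*Z)
u = -28/41 (u = (-47 + 19)*(1/41) = -28*1/41 = -28/41 ≈ -0.68293)
(z(8) - u)*(-93) = ((6 - 2*8) - 1*(-28/41))*(-93) = ((6 - 16) + 28/41)*(-93) = (-10 + 28/41)*(-93) = -382/41*(-93) = 35526/41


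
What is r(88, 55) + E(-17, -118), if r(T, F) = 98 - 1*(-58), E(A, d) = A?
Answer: 139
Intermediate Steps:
r(T, F) = 156 (r(T, F) = 98 + 58 = 156)
r(88, 55) + E(-17, -118) = 156 - 17 = 139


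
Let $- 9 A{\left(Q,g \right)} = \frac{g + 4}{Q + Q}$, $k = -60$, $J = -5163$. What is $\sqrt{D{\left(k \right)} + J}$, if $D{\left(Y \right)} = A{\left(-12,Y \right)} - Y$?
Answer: $\frac{14 i \sqrt{2109}}{9} \approx 71.437 i$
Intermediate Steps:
$A{\left(Q,g \right)} = - \frac{4 + g}{18 Q}$ ($A{\left(Q,g \right)} = - \frac{\left(g + 4\right) \frac{1}{Q + Q}}{9} = - \frac{\left(4 + g\right) \frac{1}{2 Q}}{9} = - \frac{\frac{1}{2} \frac{1}{Q} \left(4 + g\right)}{9} = - \frac{4 + g}{18 Q}$)
$D{\left(Y \right)} = \frac{1}{54} - \frac{215 Y}{216}$ ($D{\left(Y \right)} = \frac{-4 - Y}{18 \left(-12\right)} - Y = \frac{1}{18} \left(- \frac{1}{12}\right) \left(-4 - Y\right) - Y = \left(\frac{1}{54} + \frac{Y}{216}\right) - Y = \frac{1}{54} - \frac{215 Y}{216}$)
$\sqrt{D{\left(k \right)} + J} = \sqrt{\left(\frac{1}{54} - - \frac{1075}{18}\right) - 5163} = \sqrt{\left(\frac{1}{54} + \frac{1075}{18}\right) - 5163} = \sqrt{\frac{1613}{27} - 5163} = \sqrt{- \frac{137788}{27}} = \frac{14 i \sqrt{2109}}{9}$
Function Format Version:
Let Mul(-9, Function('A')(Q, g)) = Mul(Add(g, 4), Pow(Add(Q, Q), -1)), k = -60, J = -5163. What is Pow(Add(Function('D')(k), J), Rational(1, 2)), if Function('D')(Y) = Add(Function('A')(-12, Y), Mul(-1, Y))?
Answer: Mul(Rational(14, 9), I, Pow(2109, Rational(1, 2))) ≈ Mul(71.437, I)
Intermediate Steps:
Function('A')(Q, g) = Mul(Rational(-1, 18), Pow(Q, -1), Add(4, g)) (Function('A')(Q, g) = Mul(Rational(-1, 9), Mul(Add(g, 4), Pow(Add(Q, Q), -1))) = Mul(Rational(-1, 9), Mul(Add(4, g), Pow(Mul(2, Q), -1))) = Mul(Rational(-1, 9), Mul(Add(4, g), Mul(Rational(1, 2), Pow(Q, -1)))) = Mul(Rational(-1, 9), Mul(Rational(1, 2), Pow(Q, -1), Add(4, g))) = Mul(Rational(-1, 18), Pow(Q, -1), Add(4, g)))
Function('D')(Y) = Add(Rational(1, 54), Mul(Rational(-215, 216), Y)) (Function('D')(Y) = Add(Mul(Rational(1, 18), Pow(-12, -1), Add(-4, Mul(-1, Y))), Mul(-1, Y)) = Add(Mul(Rational(1, 18), Rational(-1, 12), Add(-4, Mul(-1, Y))), Mul(-1, Y)) = Add(Add(Rational(1, 54), Mul(Rational(1, 216), Y)), Mul(-1, Y)) = Add(Rational(1, 54), Mul(Rational(-215, 216), Y)))
Pow(Add(Function('D')(k), J), Rational(1, 2)) = Pow(Add(Add(Rational(1, 54), Mul(Rational(-215, 216), -60)), -5163), Rational(1, 2)) = Pow(Add(Add(Rational(1, 54), Rational(1075, 18)), -5163), Rational(1, 2)) = Pow(Add(Rational(1613, 27), -5163), Rational(1, 2)) = Pow(Rational(-137788, 27), Rational(1, 2)) = Mul(Rational(14, 9), I, Pow(2109, Rational(1, 2)))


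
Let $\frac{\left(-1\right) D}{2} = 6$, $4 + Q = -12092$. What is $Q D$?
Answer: $145152$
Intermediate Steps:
$Q = -12096$ ($Q = -4 - 12092 = -12096$)
$D = -12$ ($D = \left(-2\right) 6 = -12$)
$Q D = \left(-12096\right) \left(-12\right) = 145152$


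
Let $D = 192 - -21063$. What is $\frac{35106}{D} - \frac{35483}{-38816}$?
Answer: $\frac{705621887}{275011360} \approx 2.5658$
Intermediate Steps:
$D = 21255$ ($D = 192 + 21063 = 21255$)
$\frac{35106}{D} - \frac{35483}{-38816} = \frac{35106}{21255} - \frac{35483}{-38816} = 35106 \cdot \frac{1}{21255} - - \frac{35483}{38816} = \frac{11702}{7085} + \frac{35483}{38816} = \frac{705621887}{275011360}$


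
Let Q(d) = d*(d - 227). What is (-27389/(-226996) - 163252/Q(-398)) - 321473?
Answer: -9076042582576121/28232627500 ≈ -3.2147e+5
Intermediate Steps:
Q(d) = d*(-227 + d)
(-27389/(-226996) - 163252/Q(-398)) - 321473 = (-27389/(-226996) - 163252*(-1/(398*(-227 - 398)))) - 321473 = (-27389*(-1/226996) - 163252/((-398*(-625)))) - 321473 = (27389/226996 - 163252/248750) - 321473 = (27389/226996 - 163252*1/248750) - 321473 = (27389/226996 - 81626/124375) - 321473 = -15122268621/28232627500 - 321473 = -9076042582576121/28232627500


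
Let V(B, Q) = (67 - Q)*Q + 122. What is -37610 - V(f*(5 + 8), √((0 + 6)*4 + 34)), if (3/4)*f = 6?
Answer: -37674 - 67*√58 ≈ -38184.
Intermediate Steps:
f = 8 (f = (4/3)*6 = 8)
V(B, Q) = 122 + Q*(67 - Q) (V(B, Q) = Q*(67 - Q) + 122 = 122 + Q*(67 - Q))
-37610 - V(f*(5 + 8), √((0 + 6)*4 + 34)) = -37610 - (122 - (√((0 + 6)*4 + 34))² + 67*√((0 + 6)*4 + 34)) = -37610 - (122 - (√(6*4 + 34))² + 67*√(6*4 + 34)) = -37610 - (122 - (√(24 + 34))² + 67*√(24 + 34)) = -37610 - (122 - (√58)² + 67*√58) = -37610 - (122 - 1*58 + 67*√58) = -37610 - (122 - 58 + 67*√58) = -37610 - (64 + 67*√58) = -37610 + (-64 - 67*√58) = -37674 - 67*√58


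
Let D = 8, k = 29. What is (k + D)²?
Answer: 1369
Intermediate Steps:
(k + D)² = (29 + 8)² = 37² = 1369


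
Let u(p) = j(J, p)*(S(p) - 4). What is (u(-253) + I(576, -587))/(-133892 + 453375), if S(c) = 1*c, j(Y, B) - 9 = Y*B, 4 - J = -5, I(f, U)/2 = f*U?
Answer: -93348/319483 ≈ -0.29218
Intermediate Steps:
I(f, U) = 2*U*f (I(f, U) = 2*(f*U) = 2*(U*f) = 2*U*f)
J = 9 (J = 4 - 1*(-5) = 4 + 5 = 9)
j(Y, B) = 9 + B*Y (j(Y, B) = 9 + Y*B = 9 + B*Y)
S(c) = c
u(p) = (-4 + p)*(9 + 9*p) (u(p) = (9 + p*9)*(p - 4) = (9 + 9*p)*(-4 + p) = (-4 + p)*(9 + 9*p))
(u(-253) + I(576, -587))/(-133892 + 453375) = (9*(1 - 253)*(-4 - 253) + 2*(-587)*576)/(-133892 + 453375) = (9*(-252)*(-257) - 676224)/319483 = (582876 - 676224)*(1/319483) = -93348*1/319483 = -93348/319483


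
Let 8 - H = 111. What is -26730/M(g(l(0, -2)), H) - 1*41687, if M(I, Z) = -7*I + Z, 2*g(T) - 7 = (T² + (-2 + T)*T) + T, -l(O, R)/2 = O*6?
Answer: -705115/17 ≈ -41477.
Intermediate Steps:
H = -103 (H = 8 - 1*111 = 8 - 111 = -103)
l(O, R) = -12*O (l(O, R) = -2*O*6 = -12*O)
g(T) = 7/2 + T/2 + T²/2 + T*(-2 + T)/2 (g(T) = 7/2 + ((T² + (-2 + T)*T) + T)/2 = 7/2 + ((T² + T*(-2 + T)) + T)/2 = 7/2 + (T + T² + T*(-2 + T))/2 = 7/2 + (T/2 + T²/2 + T*(-2 + T)/2) = 7/2 + T/2 + T²/2 + T*(-2 + T)/2)
M(I, Z) = Z - 7*I
-26730/M(g(l(0, -2)), H) - 1*41687 = -26730/(-103 - 7*(7/2 + (-12*0)² - (-6)*0)) - 1*41687 = -26730/(-103 - 7*(7/2 + 0² - ½*0)) - 41687 = -26730/(-103 - 7*(7/2 + 0 + 0)) - 41687 = -26730/(-103 - 7*7/2) - 41687 = -26730/(-103 - 49/2) - 41687 = -26730/(-255/2) - 41687 = -26730*(-2/255) - 41687 = 3564/17 - 41687 = -705115/17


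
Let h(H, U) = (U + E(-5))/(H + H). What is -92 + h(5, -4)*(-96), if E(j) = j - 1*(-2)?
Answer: -124/5 ≈ -24.800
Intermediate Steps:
E(j) = 2 + j (E(j) = j + 2 = 2 + j)
h(H, U) = (-3 + U)/(2*H) (h(H, U) = (U + (2 - 5))/(H + H) = (U - 3)/((2*H)) = (-3 + U)*(1/(2*H)) = (-3 + U)/(2*H))
-92 + h(5, -4)*(-96) = -92 + ((1/2)*(-3 - 4)/5)*(-96) = -92 + ((1/2)*(1/5)*(-7))*(-96) = -92 - 7/10*(-96) = -92 + 336/5 = -124/5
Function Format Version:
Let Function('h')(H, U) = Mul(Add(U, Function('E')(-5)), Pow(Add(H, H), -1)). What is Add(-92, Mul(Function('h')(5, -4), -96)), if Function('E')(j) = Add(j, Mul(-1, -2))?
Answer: Rational(-124, 5) ≈ -24.800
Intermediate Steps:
Function('E')(j) = Add(2, j) (Function('E')(j) = Add(j, 2) = Add(2, j))
Function('h')(H, U) = Mul(Rational(1, 2), Pow(H, -1), Add(-3, U)) (Function('h')(H, U) = Mul(Add(U, Add(2, -5)), Pow(Add(H, H), -1)) = Mul(Add(U, -3), Pow(Mul(2, H), -1)) = Mul(Add(-3, U), Mul(Rational(1, 2), Pow(H, -1))) = Mul(Rational(1, 2), Pow(H, -1), Add(-3, U)))
Add(-92, Mul(Function('h')(5, -4), -96)) = Add(-92, Mul(Mul(Rational(1, 2), Pow(5, -1), Add(-3, -4)), -96)) = Add(-92, Mul(Mul(Rational(1, 2), Rational(1, 5), -7), -96)) = Add(-92, Mul(Rational(-7, 10), -96)) = Add(-92, Rational(336, 5)) = Rational(-124, 5)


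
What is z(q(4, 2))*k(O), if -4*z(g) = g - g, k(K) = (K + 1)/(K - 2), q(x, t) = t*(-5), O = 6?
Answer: 0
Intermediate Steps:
q(x, t) = -5*t
k(K) = (1 + K)/(-2 + K)
z(g) = 0 (z(g) = -(g - g)/4 = -¼*0 = 0)
z(q(4, 2))*k(O) = 0*((1 + 6)/(-2 + 6)) = 0*(7/4) = 0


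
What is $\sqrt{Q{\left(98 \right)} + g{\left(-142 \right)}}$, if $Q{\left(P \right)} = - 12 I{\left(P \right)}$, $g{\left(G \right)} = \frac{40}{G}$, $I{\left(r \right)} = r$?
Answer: $\frac{2 i \sqrt{1482409}}{71} \approx 34.297 i$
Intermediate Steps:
$Q{\left(P \right)} = - 12 P$
$\sqrt{Q{\left(98 \right)} + g{\left(-142 \right)}} = \sqrt{\left(-12\right) 98 + \frac{40}{-142}} = \sqrt{-1176 + 40 \left(- \frac{1}{142}\right)} = \sqrt{-1176 - \frac{20}{71}} = \sqrt{- \frac{83516}{71}} = \frac{2 i \sqrt{1482409}}{71}$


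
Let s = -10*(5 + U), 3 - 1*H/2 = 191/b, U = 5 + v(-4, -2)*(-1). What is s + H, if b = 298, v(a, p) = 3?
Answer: -9727/149 ≈ -65.282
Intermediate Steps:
U = 2 (U = 5 + 3*(-1) = 5 - 3 = 2)
H = 703/149 (H = 6 - 382/298 = 6 - 2*191/298 = 6 - 191/149 = 703/149 ≈ 4.7181)
s = -70 (s = -10*(5 + 2) = -10*7 = -70)
s + H = -70 + 703/149 = -9727/149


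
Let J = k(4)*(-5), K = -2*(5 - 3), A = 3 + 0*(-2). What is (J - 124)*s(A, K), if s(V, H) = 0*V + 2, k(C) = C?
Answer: -288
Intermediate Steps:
A = 3 (A = 3 + 0 = 3)
K = -4 (K = -2*2 = -4)
J = -20 (J = 4*(-5) = -20)
s(V, H) = 2 (s(V, H) = 0 + 2 = 2)
(J - 124)*s(A, K) = (-20 - 124)*2 = -144*2 = -288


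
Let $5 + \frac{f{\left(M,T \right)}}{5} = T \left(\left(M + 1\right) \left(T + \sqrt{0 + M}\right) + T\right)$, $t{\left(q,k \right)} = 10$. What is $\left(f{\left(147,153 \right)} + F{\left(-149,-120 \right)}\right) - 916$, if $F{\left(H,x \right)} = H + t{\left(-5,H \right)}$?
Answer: $17438625 + 792540 \sqrt{3} \approx 1.8811 \cdot 10^{7}$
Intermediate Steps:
$f{\left(M,T \right)} = -25 + 5 T \left(T + \left(1 + M\right) \left(T + \sqrt{M}\right)\right)$ ($f{\left(M,T \right)} = -25 + 5 T \left(\left(M + 1\right) \left(T + \sqrt{0 + M}\right) + T\right) = -25 + 5 T \left(\left(1 + M\right) \left(T + \sqrt{M}\right) + T\right) = -25 + 5 T \left(T + \left(1 + M\right) \left(T + \sqrt{M}\right)\right)$)
$F{\left(H,x \right)} = 10 + H$ ($F{\left(H,x \right)} = H + 10 = 10 + H$)
$\left(f{\left(147,153 \right)} + F{\left(-149,-120 \right)}\right) - 916 = \left(\left(-25 + 10 \cdot 153^{2} + 5 \cdot 147 \cdot 153^{2} + 5 \cdot 153 \sqrt{147} + 5 \cdot 153 \cdot 147^{\frac{3}{2}}\right) + \left(10 - 149\right)\right) - 916 = \left(\left(-25 + 10 \cdot 23409 + 5 \cdot 147 \cdot 23409 + 5 \cdot 153 \cdot 7 \sqrt{3} + 5 \cdot 153 \cdot 1029 \sqrt{3}\right) - 139\right) - 916 = \left(\left(-25 + 234090 + 17205615 + 5355 \sqrt{3} + 787185 \sqrt{3}\right) - 139\right) - 916 = \left(\left(17439680 + 792540 \sqrt{3}\right) - 139\right) - 916 = \left(17439541 + 792540 \sqrt{3}\right) - 916 = 17438625 + 792540 \sqrt{3}$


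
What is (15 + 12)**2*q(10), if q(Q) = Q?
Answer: 7290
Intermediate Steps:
(15 + 12)**2*q(10) = (15 + 12)**2*10 = 27**2*10 = 729*10 = 7290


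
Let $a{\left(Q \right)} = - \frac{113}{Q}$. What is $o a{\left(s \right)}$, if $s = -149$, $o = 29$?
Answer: $\frac{3277}{149} \approx 21.993$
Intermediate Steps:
$o a{\left(s \right)} = 29 \left(- \frac{113}{-149}\right) = 29 \left(\left(-113\right) \left(- \frac{1}{149}\right)\right) = 29 \cdot \frac{113}{149} = \frac{3277}{149}$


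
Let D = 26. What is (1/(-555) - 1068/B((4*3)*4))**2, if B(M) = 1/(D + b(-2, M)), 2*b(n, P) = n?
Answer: 219587971887001/308025 ≈ 7.1289e+8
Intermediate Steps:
b(n, P) = n/2
B(M) = 1/25 (B(M) = 1/(26 + (1/2)*(-2)) = 1/(26 - 1) = 1/25)
(1/(-555) - 1068/B((4*3)*4))**2 = (1/(-555) - 1068/1/25)**2 = (-1/555 - 1068*25)**2 = (-1/555 - 26700)**2 = (-14818501/555)**2 = 219587971887001/308025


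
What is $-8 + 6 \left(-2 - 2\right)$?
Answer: $-32$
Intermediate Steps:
$-8 + 6 \left(-2 - 2\right) = -8 + 6 \left(-4\right) = -8 - 24 = -32$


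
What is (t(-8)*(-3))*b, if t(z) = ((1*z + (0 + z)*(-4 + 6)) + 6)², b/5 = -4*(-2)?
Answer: -38880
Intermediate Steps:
b = 40 (b = 5*(-4*(-2)) = 5*8 = 40)
t(z) = (6 + 3*z)² (t(z) = ((z + z*2) + 6)² = ((z + 2*z) + 6)² = (3*z + 6)² = (6 + 3*z)²)
(t(-8)*(-3))*b = ((9*(2 - 8)²)*(-3))*40 = ((9*(-6)²)*(-3))*40 = ((9*36)*(-3))*40 = (324*(-3))*40 = -972*40 = -38880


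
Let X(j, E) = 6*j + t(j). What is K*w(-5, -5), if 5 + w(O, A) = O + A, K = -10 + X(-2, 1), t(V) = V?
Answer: 360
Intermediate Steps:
X(j, E) = 7*j (X(j, E) = 6*j + j = 7*j)
K = -24 (K = -10 + 7*(-2) = -10 - 14 = -24)
w(O, A) = -5 + A + O (w(O, A) = -5 + (O + A) = -5 + (A + O) = -5 + A + O)
K*w(-5, -5) = -24*(-5 - 5 - 5) = -24*(-15) = 360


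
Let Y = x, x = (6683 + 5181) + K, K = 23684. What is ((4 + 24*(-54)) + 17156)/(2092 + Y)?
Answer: 1983/4705 ≈ 0.42147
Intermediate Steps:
x = 35548 (x = (6683 + 5181) + 23684 = 11864 + 23684 = 35548)
Y = 35548
((4 + 24*(-54)) + 17156)/(2092 + Y) = ((4 + 24*(-54)) + 17156)/(2092 + 35548) = ((4 - 1296) + 17156)/37640 = (-1292 + 17156)*(1/37640) = 15864*(1/37640) = 1983/4705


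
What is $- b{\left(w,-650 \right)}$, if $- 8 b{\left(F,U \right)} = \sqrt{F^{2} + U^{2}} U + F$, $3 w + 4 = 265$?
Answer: $\frac{87}{8} - \frac{325 \sqrt{430069}}{4} \approx -53273.0$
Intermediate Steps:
$w = 87$ ($w = - \frac{4}{3} + \frac{1}{3} \cdot 265 = - \frac{4}{3} + \frac{265}{3} = 87$)
$b{\left(F,U \right)} = - \frac{F}{8} - \frac{U \sqrt{F^{2} + U^{2}}}{8}$ ($b{\left(F,U \right)} = - \frac{\sqrt{F^{2} + U^{2}} U + F}{8} = - \frac{U \sqrt{F^{2} + U^{2}} + F}{8} = - \frac{F + U \sqrt{F^{2} + U^{2}}}{8} = - \frac{F}{8} - \frac{U \sqrt{F^{2} + U^{2}}}{8}$)
$- b{\left(w,-650 \right)} = - (\left(- \frac{1}{8}\right) 87 - - \frac{325 \sqrt{87^{2} + \left(-650\right)^{2}}}{4}) = - (- \frac{87}{8} - - \frac{325 \sqrt{7569 + 422500}}{4}) = - (- \frac{87}{8} - - \frac{325 \sqrt{430069}}{4}) = - (- \frac{87}{8} + \frac{325 \sqrt{430069}}{4}) = \frac{87}{8} - \frac{325 \sqrt{430069}}{4}$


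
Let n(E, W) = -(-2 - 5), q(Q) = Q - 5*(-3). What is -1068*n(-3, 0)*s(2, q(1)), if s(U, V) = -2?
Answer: 14952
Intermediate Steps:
q(Q) = 15 + Q (q(Q) = Q + 15 = 15 + Q)
n(E, W) = 7 (n(E, W) = -1*(-7) = 7)
-1068*n(-3, 0)*s(2, q(1)) = -7476*(-2) = -1068*(-14) = 14952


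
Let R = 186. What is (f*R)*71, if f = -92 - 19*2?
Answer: -1716780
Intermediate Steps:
f = -130 (f = -92 - 1*38 = -92 - 38 = -130)
(f*R)*71 = -130*186*71 = -24180*71 = -1716780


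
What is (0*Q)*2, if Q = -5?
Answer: 0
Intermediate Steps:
(0*Q)*2 = (0*(-5))*2 = 0*2 = 0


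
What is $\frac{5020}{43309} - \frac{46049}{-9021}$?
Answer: $\frac{2039621561}{390690489} \approx 5.2206$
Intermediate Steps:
$\frac{5020}{43309} - \frac{46049}{-9021} = 5020 \cdot \frac{1}{43309} - - \frac{46049}{9021} = \frac{5020}{43309} + \frac{46049}{9021} = \frac{2039621561}{390690489}$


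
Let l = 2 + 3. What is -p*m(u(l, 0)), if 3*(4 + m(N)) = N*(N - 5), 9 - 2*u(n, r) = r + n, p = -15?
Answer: -90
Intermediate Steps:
l = 5
u(n, r) = 9/2 - n/2 - r/2 (u(n, r) = 9/2 - (r + n)/2 = 9/2 - (n + r)/2 = 9/2 + (-n/2 - r/2) = 9/2 - n/2 - r/2)
m(N) = -4 + N*(-5 + N)/3 (m(N) = -4 + (N*(N - 5))/3 = -4 + (N*(-5 + N))/3 = -4 + N*(-5 + N)/3)
-p*m(u(l, 0)) = -(-15)*(-4 - 5*(9/2 - ½*5 - ½*0)/3 + (9/2 - ½*5 - ½*0)²/3) = -(-15)*(-4 - 5*(9/2 - 5/2 + 0)/3 + (9/2 - 5/2 + 0)²/3) = -(-15)*(-4 - 5/3*2 + (⅓)*2²) = -(-15)*(-4 - 10/3 + (⅓)*4) = -(-15)*(-4 - 10/3 + 4/3) = -(-15)*(-6) = -1*90 = -90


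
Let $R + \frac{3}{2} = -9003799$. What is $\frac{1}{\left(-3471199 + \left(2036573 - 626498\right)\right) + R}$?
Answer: $- \frac{2}{22129849} \approx -9.0376 \cdot 10^{-8}$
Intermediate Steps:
$R = - \frac{18007601}{2}$ ($R = - \frac{3}{2} - 9003799 = - \frac{18007601}{2} \approx -9.0038 \cdot 10^{6}$)
$\frac{1}{\left(-3471199 + \left(2036573 - 626498\right)\right) + R} = \frac{1}{\left(-3471199 + \left(2036573 - 626498\right)\right) - \frac{18007601}{2}} = \frac{1}{\left(-3471199 + 1410075\right) - \frac{18007601}{2}} = \frac{1}{-2061124 - \frac{18007601}{2}} = \frac{1}{- \frac{22129849}{2}} = - \frac{2}{22129849}$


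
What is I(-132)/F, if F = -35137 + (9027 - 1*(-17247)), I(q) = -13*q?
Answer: -1716/8863 ≈ -0.19361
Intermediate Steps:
F = -8863 (F = -35137 + (9027 + 17247) = -35137 + 26274 = -8863)
I(-132)/F = -13*(-132)/(-8863) = 1716*(-1/8863) = -1716/8863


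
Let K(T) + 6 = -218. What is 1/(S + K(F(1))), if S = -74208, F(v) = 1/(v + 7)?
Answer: -1/74432 ≈ -1.3435e-5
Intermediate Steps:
F(v) = 1/(7 + v)
K(T) = -224 (K(T) = -6 - 218 = -224)
1/(S + K(F(1))) = 1/(-74208 - 224) = 1/(-74432) = -1/74432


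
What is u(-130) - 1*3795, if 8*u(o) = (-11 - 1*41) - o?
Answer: -15141/4 ≈ -3785.3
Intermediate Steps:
u(o) = -13/2 - o/8 (u(o) = ((-11 - 1*41) - o)/8 = ((-11 - 41) - o)/8 = (-52 - o)/8 = -13/2 - o/8)
u(-130) - 1*3795 = (-13/2 - ⅛*(-130)) - 1*3795 = (-13/2 + 65/4) - 3795 = 39/4 - 3795 = -15141/4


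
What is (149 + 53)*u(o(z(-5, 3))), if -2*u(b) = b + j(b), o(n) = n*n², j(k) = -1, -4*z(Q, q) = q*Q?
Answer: -334411/64 ≈ -5225.2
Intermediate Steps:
z(Q, q) = -Q*q/4 (z(Q, q) = -q*Q/4 = -Q*q/4)
o(n) = n³
u(b) = ½ - b/2 (u(b) = -(b - 1)/2 = -(-1 + b)/2 = ½ - b/2)
(149 + 53)*u(o(z(-5, 3))) = (149 + 53)*(½ - (-¼*(-5)*3)³/2) = 202*(½ - (15/4)³/2) = 202*(½ - ½*3375/64) = 202*(½ - 3375/128) = 202*(-3311/128) = -334411/64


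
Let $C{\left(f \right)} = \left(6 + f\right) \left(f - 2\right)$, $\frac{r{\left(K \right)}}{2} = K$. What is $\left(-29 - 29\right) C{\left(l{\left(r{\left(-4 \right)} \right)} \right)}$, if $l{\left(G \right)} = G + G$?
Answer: $-10440$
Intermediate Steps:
$r{\left(K \right)} = 2 K$
$l{\left(G \right)} = 2 G$
$C{\left(f \right)} = \left(-2 + f\right) \left(6 + f\right)$ ($C{\left(f \right)} = \left(6 + f\right) \left(-2 + f\right) = \left(-2 + f\right) \left(6 + f\right)$)
$\left(-29 - 29\right) C{\left(l{\left(r{\left(-4 \right)} \right)} \right)} = \left(-29 - 29\right) \left(-12 + \left(2 \cdot 2 \left(-4\right)\right)^{2} + 4 \cdot 2 \cdot 2 \left(-4\right)\right) = - 58 \left(-12 + \left(2 \left(-8\right)\right)^{2} + 4 \cdot 2 \left(-8\right)\right) = - 58 \left(-12 + \left(-16\right)^{2} + 4 \left(-16\right)\right) = - 58 \left(-12 + 256 - 64\right) = \left(-58\right) 180 = -10440$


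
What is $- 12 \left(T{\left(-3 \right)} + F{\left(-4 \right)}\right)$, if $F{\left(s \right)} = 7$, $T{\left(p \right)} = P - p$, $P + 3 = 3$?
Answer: $-120$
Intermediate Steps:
$P = 0$ ($P = -3 + 3 = 0$)
$T{\left(p \right)} = - p$ ($T{\left(p \right)} = 0 - p = - p$)
$- 12 \left(T{\left(-3 \right)} + F{\left(-4 \right)}\right) = - 12 \left(\left(-1\right) \left(-3\right) + 7\right) = - 12 \left(3 + 7\right) = \left(-12\right) 10 = -120$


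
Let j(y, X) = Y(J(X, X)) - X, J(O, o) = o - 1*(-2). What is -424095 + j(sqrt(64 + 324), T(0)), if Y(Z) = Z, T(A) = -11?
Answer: -424093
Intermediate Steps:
J(O, o) = 2 + o (J(O, o) = o + 2 = 2 + o)
j(y, X) = 2 (j(y, X) = (2 + X) - X = 2)
-424095 + j(sqrt(64 + 324), T(0)) = -424095 + 2 = -424093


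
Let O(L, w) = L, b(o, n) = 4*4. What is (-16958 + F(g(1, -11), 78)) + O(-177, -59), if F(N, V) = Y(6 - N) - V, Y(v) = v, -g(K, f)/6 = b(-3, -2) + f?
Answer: -17177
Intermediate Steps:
b(o, n) = 16
g(K, f) = -96 - 6*f (g(K, f) = -6*(16 + f) = -96 - 6*f)
F(N, V) = 6 - N - V (F(N, V) = (6 - N) - V = 6 - N - V)
(-16958 + F(g(1, -11), 78)) + O(-177, -59) = (-16958 + (6 - (-96 - 6*(-11)) - 1*78)) - 177 = (-16958 + (6 - (-96 + 66) - 78)) - 177 = (-16958 + (6 - 1*(-30) - 78)) - 177 = (-16958 + (6 + 30 - 78)) - 177 = (-16958 - 42) - 177 = -17000 - 177 = -17177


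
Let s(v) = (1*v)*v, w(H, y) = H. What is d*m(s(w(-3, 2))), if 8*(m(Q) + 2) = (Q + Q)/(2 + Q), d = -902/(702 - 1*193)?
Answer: 3239/1018 ≈ 3.1817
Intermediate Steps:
s(v) = v² (s(v) = v*v = v²)
d = -902/509 (d = -902/(702 - 193) = -902/509 ≈ -1.7721)
m(Q) = -2 + Q/(4*(2 + Q)) (m(Q) = -2 + ((Q + Q)/(2 + Q))/8 = -2 + ((2*Q)/(2 + Q))/8 = -2 + (2*Q/(2 + Q))/8 = -2 + Q/(4*(2 + Q)))
d*m(s(w(-3, 2))) = -451*(-16 - 7*(-3)²)/(1018*(2 + (-3)²)) = -451*(-16 - 7*9)/(1018*(2 + 9)) = -451*(-16 - 63)/(1018*11) = -451*(-79)/(1018*11) = -902/509*(-79/44) = 3239/1018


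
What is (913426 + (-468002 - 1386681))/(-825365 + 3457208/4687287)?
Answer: 4411941699759/3868719177547 ≈ 1.1404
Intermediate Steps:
(913426 + (-468002 - 1386681))/(-825365 + 3457208/4687287) = (913426 - 1854683)/(-825365 + 3457208*(1/4687287)) = -941257/(-825365 + 3457208/4687287) = -941257/(-3868719177547/4687287) = -941257*(-4687287/3868719177547) = 4411941699759/3868719177547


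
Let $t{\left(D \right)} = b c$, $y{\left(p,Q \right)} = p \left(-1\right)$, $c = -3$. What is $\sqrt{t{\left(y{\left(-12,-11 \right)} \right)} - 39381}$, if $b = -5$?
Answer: $81 i \sqrt{6} \approx 198.41 i$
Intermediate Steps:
$y{\left(p,Q \right)} = - p$
$t{\left(D \right)} = 15$ ($t{\left(D \right)} = \left(-5\right) \left(-3\right) = 15$)
$\sqrt{t{\left(y{\left(-12,-11 \right)} \right)} - 39381} = \sqrt{15 - 39381} = \sqrt{-39366} = 81 i \sqrt{6}$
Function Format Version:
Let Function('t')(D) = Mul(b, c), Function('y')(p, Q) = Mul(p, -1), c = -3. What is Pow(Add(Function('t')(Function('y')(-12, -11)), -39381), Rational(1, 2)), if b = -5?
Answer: Mul(81, I, Pow(6, Rational(1, 2))) ≈ Mul(198.41, I)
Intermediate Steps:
Function('y')(p, Q) = Mul(-1, p)
Function('t')(D) = 15 (Function('t')(D) = Mul(-5, -3) = 15)
Pow(Add(Function('t')(Function('y')(-12, -11)), -39381), Rational(1, 2)) = Pow(Add(15, -39381), Rational(1, 2)) = Pow(-39366, Rational(1, 2)) = Mul(81, I, Pow(6, Rational(1, 2)))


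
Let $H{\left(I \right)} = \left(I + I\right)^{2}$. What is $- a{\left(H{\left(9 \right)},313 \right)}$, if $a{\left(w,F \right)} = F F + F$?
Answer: $-98282$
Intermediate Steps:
$H{\left(I \right)} = 4 I^{2}$ ($H{\left(I \right)} = \left(2 I\right)^{2} = 4 I^{2}$)
$a{\left(w,F \right)} = F + F^{2}$ ($a{\left(w,F \right)} = F^{2} + F = F + F^{2}$)
$- a{\left(H{\left(9 \right)},313 \right)} = - 313 \left(1 + 313\right) = - 313 \cdot 314 = \left(-1\right) 98282 = -98282$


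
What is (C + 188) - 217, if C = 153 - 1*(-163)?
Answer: 287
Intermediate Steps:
C = 316 (C = 153 + 163 = 316)
(C + 188) - 217 = (316 + 188) - 217 = 504 - 217 = 287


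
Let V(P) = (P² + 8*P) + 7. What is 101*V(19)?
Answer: 52520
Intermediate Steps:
V(P) = 7 + P² + 8*P
101*V(19) = 101*(7 + 19² + 8*19) = 101*(7 + 361 + 152) = 101*520 = 52520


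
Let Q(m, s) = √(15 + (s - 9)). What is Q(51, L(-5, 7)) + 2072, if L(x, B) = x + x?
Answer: 2072 + 2*I ≈ 2072.0 + 2.0*I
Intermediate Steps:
L(x, B) = 2*x
Q(m, s) = √(6 + s) (Q(m, s) = √(15 + (-9 + s)) = √(6 + s))
Q(51, L(-5, 7)) + 2072 = √(6 + 2*(-5)) + 2072 = √(6 - 10) + 2072 = √(-4) + 2072 = 2*I + 2072 = 2072 + 2*I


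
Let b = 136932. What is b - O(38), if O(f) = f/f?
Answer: 136931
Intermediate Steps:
O(f) = 1
b - O(38) = 136932 - 1*1 = 136932 - 1 = 136931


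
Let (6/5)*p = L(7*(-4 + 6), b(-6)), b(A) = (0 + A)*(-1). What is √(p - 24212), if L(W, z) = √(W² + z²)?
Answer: √(-217908 + 15*√58)/3 ≈ 155.56*I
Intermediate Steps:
b(A) = -A (b(A) = A*(-1) = -A)
p = 5*√58/3 (p = 5*√((7*(-4 + 6))² + (-1*(-6))²)/6 = 5*√((7*2)² + 6²)/6 = 5*√(14² + 36)/6 = 5*√(196 + 36)/6 = 5*√232/6 = 5*(2*√58)/6 = 5*√58/3 ≈ 12.693)
√(p - 24212) = √(5*√58/3 - 24212) = √(-24212 + 5*√58/3)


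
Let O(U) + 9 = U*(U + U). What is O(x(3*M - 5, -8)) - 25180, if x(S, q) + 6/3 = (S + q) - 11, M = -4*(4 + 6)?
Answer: 17443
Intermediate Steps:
M = -40 (M = -4*10 = -40)
x(S, q) = -13 + S + q (x(S, q) = -2 + ((S + q) - 11) = -2 + (-11 + S + q) = -13 + S + q)
O(U) = -9 + 2*U² (O(U) = -9 + U*(U + U) = -9 + U*(2*U) = -9 + 2*U²)
O(x(3*M - 5, -8)) - 25180 = (-9 + 2*(-13 + (3*(-40) - 5) - 8)²) - 25180 = (-9 + 2*(-13 + (-120 - 5) - 8)²) - 25180 = (-9 + 2*(-13 - 125 - 8)²) - 25180 = (-9 + 2*(-146)²) - 25180 = (-9 + 2*21316) - 25180 = (-9 + 42632) - 25180 = 42623 - 25180 = 17443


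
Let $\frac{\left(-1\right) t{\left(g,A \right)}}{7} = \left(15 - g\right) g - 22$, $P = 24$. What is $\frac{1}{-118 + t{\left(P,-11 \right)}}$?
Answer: $\frac{1}{1548} \approx 0.000646$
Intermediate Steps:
$t{\left(g,A \right)} = 154 - 7 g \left(15 - g\right)$ ($t{\left(g,A \right)} = - 7 \left(\left(15 - g\right) g - 22\right) = - 7 \left(g \left(15 - g\right) - 22\right) = - 7 \left(-22 + g \left(15 - g\right)\right) = 154 - 7 g \left(15 - g\right)$)
$\frac{1}{-118 + t{\left(P,-11 \right)}} = \frac{1}{-118 + \left(154 - 2520 + 7 \cdot 24^{2}\right)} = \frac{1}{-118 + \left(154 - 2520 + 7 \cdot 576\right)} = \frac{1}{-118 + \left(154 - 2520 + 4032\right)} = \frac{1}{-118 + 1666} = \frac{1}{1548}$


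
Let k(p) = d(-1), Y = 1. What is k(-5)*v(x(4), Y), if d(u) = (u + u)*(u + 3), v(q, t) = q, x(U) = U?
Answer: -16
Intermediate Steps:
d(u) = 2*u*(3 + u) (d(u) = (2*u)*(3 + u) = 2*u*(3 + u))
k(p) = -4 (k(p) = 2*(-1)*(3 - 1) = 2*(-1)*2 = -4)
k(-5)*v(x(4), Y) = -4*4 = -16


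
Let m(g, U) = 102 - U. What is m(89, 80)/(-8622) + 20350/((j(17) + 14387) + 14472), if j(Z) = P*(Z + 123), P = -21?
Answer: 87443741/111736809 ≈ 0.78259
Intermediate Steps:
j(Z) = -2583 - 21*Z (j(Z) = -21*(Z + 123) = -21*(123 + Z) = -2583 - 21*Z)
m(89, 80)/(-8622) + 20350/((j(17) + 14387) + 14472) = (102 - 1*80)/(-8622) + 20350/(((-2583 - 21*17) + 14387) + 14472) = (102 - 80)*(-1/8622) + 20350/(((-2583 - 357) + 14387) + 14472) = 22*(-1/8622) + 20350/((-2940 + 14387) + 14472) = -11/4311 + 20350/(11447 + 14472) = -11/4311 + 20350/25919 = 87443741/111736809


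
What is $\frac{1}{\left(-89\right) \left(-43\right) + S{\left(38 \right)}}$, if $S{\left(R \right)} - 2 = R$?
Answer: $\frac{1}{3867} \approx 0.0002586$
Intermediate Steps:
$S{\left(R \right)} = 2 + R$
$\frac{1}{\left(-89\right) \left(-43\right) + S{\left(38 \right)}} = \frac{1}{\left(-89\right) \left(-43\right) + \left(2 + 38\right)} = \frac{1}{3827 + 40} = \frac{1}{3867}$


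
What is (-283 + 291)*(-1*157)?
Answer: -1256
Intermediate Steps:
(-283 + 291)*(-1*157) = 8*(-157) = -1256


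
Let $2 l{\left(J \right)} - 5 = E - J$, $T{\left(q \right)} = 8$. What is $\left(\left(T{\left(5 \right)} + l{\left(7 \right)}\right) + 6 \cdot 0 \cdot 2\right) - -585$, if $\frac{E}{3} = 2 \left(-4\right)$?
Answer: $580$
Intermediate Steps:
$E = -24$ ($E = 3 \cdot 2 \left(-4\right) = 3 \left(-8\right) = -24$)
$l{\left(J \right)} = - \frac{19}{2} - \frac{J}{2}$ ($l{\left(J \right)} = \frac{5}{2} + \frac{-24 - J}{2} = \frac{5}{2} - \left(12 + \frac{J}{2}\right) = - \frac{19}{2} - \frac{J}{2}$)
$\left(\left(T{\left(5 \right)} + l{\left(7 \right)}\right) + 6 \cdot 0 \cdot 2\right) - -585 = \left(\left(8 - 13\right) + 6 \cdot 0 \cdot 2\right) - -585 = \left(\left(8 - 13\right) + 0 \cdot 2\right) + 585 = \left(\left(8 - 13\right) + 0\right) + 585 = \left(-5 + 0\right) + 585 = -5 + 585 = 580$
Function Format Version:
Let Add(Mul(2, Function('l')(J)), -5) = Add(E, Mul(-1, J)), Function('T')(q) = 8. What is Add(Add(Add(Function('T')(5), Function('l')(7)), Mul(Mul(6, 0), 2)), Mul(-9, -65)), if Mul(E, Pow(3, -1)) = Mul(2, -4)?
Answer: 580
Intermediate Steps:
E = -24 (E = Mul(3, Mul(2, -4)) = Mul(3, -8) = -24)
Function('l')(J) = Add(Rational(-19, 2), Mul(Rational(-1, 2), J)) (Function('l')(J) = Add(Rational(5, 2), Mul(Rational(1, 2), Add(-24, Mul(-1, J)))) = Add(Rational(5, 2), Add(-12, Mul(Rational(-1, 2), J))) = Add(Rational(-19, 2), Mul(Rational(-1, 2), J)))
Add(Add(Add(Function('T')(5), Function('l')(7)), Mul(Mul(6, 0), 2)), Mul(-9, -65)) = Add(Add(Add(8, Add(Rational(-19, 2), Mul(Rational(-1, 2), 7))), Mul(Mul(6, 0), 2)), Mul(-9, -65)) = Add(Add(Add(8, Add(Rational(-19, 2), Rational(-7, 2))), Mul(0, 2)), 585) = Add(Add(Add(8, -13), 0), 585) = Add(Add(-5, 0), 585) = Add(-5, 585) = 580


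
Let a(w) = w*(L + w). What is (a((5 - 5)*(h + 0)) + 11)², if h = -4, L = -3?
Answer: 121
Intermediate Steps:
a(w) = w*(-3 + w)
(a((5 - 5)*(h + 0)) + 11)² = (((5 - 5)*(-4 + 0))*(-3 + (5 - 5)*(-4 + 0)) + 11)² = ((0*(-4))*(-3 + 0*(-4)) + 11)² = (0*(-3 + 0) + 11)² = (0*(-3) + 11)² = (0 + 11)² = 11² = 121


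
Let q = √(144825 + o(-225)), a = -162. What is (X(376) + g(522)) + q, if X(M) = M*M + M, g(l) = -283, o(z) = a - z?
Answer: 141469 + 2*√36222 ≈ 1.4185e+5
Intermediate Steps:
o(z) = -162 - z
X(M) = M + M² (X(M) = M² + M = M + M²)
q = 2*√36222 (q = √(144825 + (-162 - 1*(-225))) = √(144825 + (-162 + 225)) = √(144825 + 63) = √144888 = 2*√36222 ≈ 380.64)
(X(376) + g(522)) + q = (376*(1 + 376) - 283) + 2*√36222 = (376*377 - 283) + 2*√36222 = (141752 - 283) + 2*√36222 = 141469 + 2*√36222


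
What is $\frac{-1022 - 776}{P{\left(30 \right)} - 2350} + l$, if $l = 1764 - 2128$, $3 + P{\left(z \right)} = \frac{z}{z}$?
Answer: $- \frac{427165}{1176} \approx -363.24$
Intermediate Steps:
$P{\left(z \right)} = -2$ ($P{\left(z \right)} = -3 + \frac{z}{z} = -3 + 1 = -2$)
$l = -364$
$\frac{-1022 - 776}{P{\left(30 \right)} - 2350} + l = \frac{-1022 - 776}{-2 - 2350} - 364 = - \frac{1798}{-2352} - 364 = \left(-1798\right) \left(- \frac{1}{2352}\right) - 364 = \frac{899}{1176} - 364 = - \frac{427165}{1176}$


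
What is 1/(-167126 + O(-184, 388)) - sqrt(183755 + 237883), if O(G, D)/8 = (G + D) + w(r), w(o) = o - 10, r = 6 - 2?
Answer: -1/165542 - sqrt(421638) ≈ -649.34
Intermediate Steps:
r = 4
w(o) = -10 + o
O(G, D) = -48 + 8*D + 8*G (O(G, D) = 8*((G + D) + (-10 + 4)) = 8*((D + G) - 6) = 8*(-6 + D + G) = -48 + 8*D + 8*G)
1/(-167126 + O(-184, 388)) - sqrt(183755 + 237883) = 1/(-167126 + (-48 + 8*388 + 8*(-184))) - sqrt(183755 + 237883) = 1/(-167126 + (-48 + 3104 - 1472)) - sqrt(421638) = 1/(-167126 + 1584) - sqrt(421638) = 1/(-165542) - sqrt(421638) = -1/165542 - sqrt(421638)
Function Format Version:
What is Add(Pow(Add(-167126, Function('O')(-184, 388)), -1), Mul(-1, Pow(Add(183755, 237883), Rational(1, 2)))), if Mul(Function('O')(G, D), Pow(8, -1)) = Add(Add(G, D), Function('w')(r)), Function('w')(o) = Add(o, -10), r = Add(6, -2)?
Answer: Add(Rational(-1, 165542), Mul(-1, Pow(421638, Rational(1, 2)))) ≈ -649.34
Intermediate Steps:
r = 4
Function('w')(o) = Add(-10, o)
Function('O')(G, D) = Add(-48, Mul(8, D), Mul(8, G)) (Function('O')(G, D) = Mul(8, Add(Add(G, D), Add(-10, 4))) = Mul(8, Add(Add(D, G), -6)) = Mul(8, Add(-6, D, G)) = Add(-48, Mul(8, D), Mul(8, G)))
Add(Pow(Add(-167126, Function('O')(-184, 388)), -1), Mul(-1, Pow(Add(183755, 237883), Rational(1, 2)))) = Add(Pow(Add(-167126, Add(-48, Mul(8, 388), Mul(8, -184))), -1), Mul(-1, Pow(Add(183755, 237883), Rational(1, 2)))) = Add(Pow(Add(-167126, Add(-48, 3104, -1472)), -1), Mul(-1, Pow(421638, Rational(1, 2)))) = Add(Pow(Add(-167126, 1584), -1), Mul(-1, Pow(421638, Rational(1, 2)))) = Add(Pow(-165542, -1), Mul(-1, Pow(421638, Rational(1, 2)))) = Add(Rational(-1, 165542), Mul(-1, Pow(421638, Rational(1, 2))))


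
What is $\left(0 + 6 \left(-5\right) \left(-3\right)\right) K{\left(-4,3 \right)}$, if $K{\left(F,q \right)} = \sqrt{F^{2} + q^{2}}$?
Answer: $450$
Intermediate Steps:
$\left(0 + 6 \left(-5\right) \left(-3\right)\right) K{\left(-4,3 \right)} = \left(0 + 6 \left(-5\right) \left(-3\right)\right) \sqrt{\left(-4\right)^{2} + 3^{2}} = \left(0 - -90\right) \sqrt{16 + 9} = \left(0 + 90\right) \sqrt{25} = 90 \cdot 5 = 450$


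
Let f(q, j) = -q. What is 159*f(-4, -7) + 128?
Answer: 764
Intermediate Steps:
159*f(-4, -7) + 128 = 159*(-1*(-4)) + 128 = 159*4 + 128 = 636 + 128 = 764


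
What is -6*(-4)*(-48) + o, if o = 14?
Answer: -1138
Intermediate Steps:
-6*(-4)*(-48) + o = -6*(-4)*(-48) + 14 = 24*(-48) + 14 = -1152 + 14 = -1138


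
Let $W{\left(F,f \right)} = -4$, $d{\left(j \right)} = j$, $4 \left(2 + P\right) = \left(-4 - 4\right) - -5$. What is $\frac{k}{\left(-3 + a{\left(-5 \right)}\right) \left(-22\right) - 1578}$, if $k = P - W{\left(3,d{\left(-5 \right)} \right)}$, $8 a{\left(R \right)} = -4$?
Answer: $- \frac{5}{6004} \approx -0.00083278$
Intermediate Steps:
$a{\left(R \right)} = - \frac{1}{2}$ ($a{\left(R \right)} = \frac{1}{8} \left(-4\right) = - \frac{1}{2}$)
$P = - \frac{11}{4}$ ($P = -2 + \frac{\left(-4 - 4\right) - -5}{4} = -2 + \frac{-8 + 5}{4} = -2 + \frac{1}{4} \left(-3\right) = -2 - \frac{3}{4} = - \frac{11}{4} \approx -2.75$)
$k = \frac{5}{4}$ ($k = - \frac{11}{4} - -4 = - \frac{11}{4} + 4 = \frac{5}{4} \approx 1.25$)
$\frac{k}{\left(-3 + a{\left(-5 \right)}\right) \left(-22\right) - 1578} = \frac{5}{4 \left(\left(-3 - \frac{1}{2}\right) \left(-22\right) - 1578\right)} = \frac{5}{4 \left(\left(- \frac{7}{2}\right) \left(-22\right) - 1578\right)} = \frac{5}{4 \left(77 - 1578\right)} = \frac{5}{4 \left(-1501\right)} = \frac{5}{4} \left(- \frac{1}{1501}\right) = - \frac{5}{6004}$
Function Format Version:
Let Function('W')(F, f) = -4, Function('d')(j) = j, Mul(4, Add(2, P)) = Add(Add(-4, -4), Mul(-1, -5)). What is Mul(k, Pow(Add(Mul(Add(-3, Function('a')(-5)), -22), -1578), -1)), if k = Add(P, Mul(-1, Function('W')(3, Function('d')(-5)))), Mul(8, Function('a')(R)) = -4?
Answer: Rational(-5, 6004) ≈ -0.00083278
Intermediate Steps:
Function('a')(R) = Rational(-1, 2) (Function('a')(R) = Mul(Rational(1, 8), -4) = Rational(-1, 2))
P = Rational(-11, 4) (P = Add(-2, Mul(Rational(1, 4), Add(Add(-4, -4), Mul(-1, -5)))) = Add(-2, Mul(Rational(1, 4), Add(-8, 5))) = Add(-2, Mul(Rational(1, 4), -3)) = Add(-2, Rational(-3, 4)) = Rational(-11, 4) ≈ -2.7500)
k = Rational(5, 4) (k = Add(Rational(-11, 4), Mul(-1, -4)) = Add(Rational(-11, 4), 4) = Rational(5, 4) ≈ 1.2500)
Mul(k, Pow(Add(Mul(Add(-3, Function('a')(-5)), -22), -1578), -1)) = Mul(Rational(5, 4), Pow(Add(Mul(Add(-3, Rational(-1, 2)), -22), -1578), -1)) = Mul(Rational(5, 4), Pow(Add(Mul(Rational(-7, 2), -22), -1578), -1)) = Mul(Rational(5, 4), Pow(Add(77, -1578), -1)) = Mul(Rational(5, 4), Pow(-1501, -1)) = Mul(Rational(5, 4), Rational(-1, 1501)) = Rational(-5, 6004)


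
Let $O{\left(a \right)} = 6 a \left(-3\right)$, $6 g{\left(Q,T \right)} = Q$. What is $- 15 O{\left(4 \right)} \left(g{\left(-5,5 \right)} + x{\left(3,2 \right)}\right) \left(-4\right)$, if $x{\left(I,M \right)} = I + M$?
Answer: $-18000$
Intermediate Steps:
$g{\left(Q,T \right)} = \frac{Q}{6}$
$O{\left(a \right)} = - 18 a$
$- 15 O{\left(4 \right)} \left(g{\left(-5,5 \right)} + x{\left(3,2 \right)}\right) \left(-4\right) = - 15 \left(-18\right) 4 \left(\frac{1}{6} \left(-5\right) + \left(3 + 2\right)\right) \left(-4\right) = - 15 - 72 \left(- \frac{5}{6} + 5\right) \left(-4\right) = - 15 \left(-72\right) \frac{25}{6} \left(-4\right) = - 15 \left(\left(-300\right) \left(-4\right)\right) = \left(-15\right) 1200 = -18000$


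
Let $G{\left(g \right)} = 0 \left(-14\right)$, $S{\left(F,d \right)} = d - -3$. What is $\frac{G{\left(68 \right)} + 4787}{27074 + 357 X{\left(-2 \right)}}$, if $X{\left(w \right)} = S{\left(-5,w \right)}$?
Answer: $\frac{4787}{27431} \approx 0.17451$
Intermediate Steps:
$S{\left(F,d \right)} = 3 + d$ ($S{\left(F,d \right)} = d + 3 = 3 + d$)
$G{\left(g \right)} = 0$
$X{\left(w \right)} = 3 + w$
$\frac{G{\left(68 \right)} + 4787}{27074 + 357 X{\left(-2 \right)}} = \frac{0 + 4787}{27074 + 357 \left(3 - 2\right)} = \frac{4787}{27074 + 357 \cdot 1} = \frac{4787}{27074 + 357} = \frac{4787}{27431}$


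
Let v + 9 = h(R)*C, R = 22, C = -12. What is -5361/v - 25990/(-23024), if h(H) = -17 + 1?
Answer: -19779249/702232 ≈ -28.166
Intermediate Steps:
h(H) = -16
v = 183 (v = -9 - 16*(-12) = -9 + 192 = 183)
-5361/v - 25990/(-23024) = -5361/183 - 25990/(-23024) = -5361*1/183 - 25990*(-1/23024) = -1787/61 + 12995/11512 = -19779249/702232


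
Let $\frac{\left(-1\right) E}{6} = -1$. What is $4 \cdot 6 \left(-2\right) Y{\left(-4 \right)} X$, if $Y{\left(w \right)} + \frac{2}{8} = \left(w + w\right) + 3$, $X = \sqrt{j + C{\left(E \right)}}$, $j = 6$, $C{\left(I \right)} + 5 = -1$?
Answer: $0$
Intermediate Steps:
$E = 6$ ($E = \left(-6\right) \left(-1\right) = 6$)
$C{\left(I \right)} = -6$ ($C{\left(I \right)} = -5 - 1 = -6$)
$X = 0$ ($X = \sqrt{6 - 6} = \sqrt{0} = 0$)
$Y{\left(w \right)} = \frac{11}{4} + 2 w$ ($Y{\left(w \right)} = - \frac{1}{4} + \left(\left(w + w\right) + 3\right) = - \frac{1}{4} + \left(2 w + 3\right) = - \frac{1}{4} + \left(3 + 2 w\right) = \frac{11}{4} + 2 w$)
$4 \cdot 6 \left(-2\right) Y{\left(-4 \right)} X = 4 \cdot 6 \left(-2\right) \left(\frac{11}{4} + 2 \left(-4\right)\right) 0 = 4 \left(- 12 \left(\frac{11}{4} - 8\right)\right) 0 = 4 \left(\left(-12\right) \left(- \frac{21}{4}\right)\right) 0 = 4 \cdot 63 \cdot 0 = 252 \cdot 0 = 0$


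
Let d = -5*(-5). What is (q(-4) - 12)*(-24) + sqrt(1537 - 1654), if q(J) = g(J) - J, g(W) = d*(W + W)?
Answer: 4992 + 3*I*sqrt(13) ≈ 4992.0 + 10.817*I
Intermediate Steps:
d = 25
g(W) = 50*W (g(W) = 25*(W + W) = 25*(2*W) = 50*W)
q(J) = 49*J (q(J) = 50*J - J = 49*J)
(q(-4) - 12)*(-24) + sqrt(1537 - 1654) = (49*(-4) - 12)*(-24) + sqrt(1537 - 1654) = (-196 - 12)*(-24) + sqrt(-117) = -208*(-24) + 3*I*sqrt(13) = 4992 + 3*I*sqrt(13)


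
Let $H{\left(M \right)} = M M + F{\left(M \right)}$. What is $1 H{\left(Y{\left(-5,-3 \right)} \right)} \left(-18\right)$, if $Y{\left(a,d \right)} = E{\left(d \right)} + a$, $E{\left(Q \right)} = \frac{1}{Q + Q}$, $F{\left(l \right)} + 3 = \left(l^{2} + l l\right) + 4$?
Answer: $- \frac{2919}{2} \approx -1459.5$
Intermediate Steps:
$F{\left(l \right)} = 1 + 2 l^{2}$ ($F{\left(l \right)} = -3 + \left(\left(l^{2} + l l\right) + 4\right) = -3 + \left(\left(l^{2} + l^{2}\right) + 4\right) = -3 + \left(2 l^{2} + 4\right) = -3 + \left(4 + 2 l^{2}\right) = 1 + 2 l^{2}$)
$E{\left(Q \right)} = \frac{1}{2 Q}$
$Y{\left(a,d \right)} = a + \frac{1}{2 d}$ ($Y{\left(a,d \right)} = \frac{1}{2 d} + a = a + \frac{1}{2 d}$)
$H{\left(M \right)} = 1 + 3 M^{2}$ ($H{\left(M \right)} = M M + \left(1 + 2 M^{2}\right) = M^{2} + \left(1 + 2 M^{2}\right) = 1 + 3 M^{2}$)
$1 H{\left(Y{\left(-5,-3 \right)} \right)} \left(-18\right) = 1 \left(1 + 3 \left(-5 + \frac{1}{2 \left(-3\right)}\right)^{2}\right) \left(-18\right) = 1 \left(1 + 3 \left(-5 + \frac{1}{2} \left(- \frac{1}{3}\right)\right)^{2}\right) \left(-18\right) = 1 \left(1 + 3 \left(-5 - \frac{1}{6}\right)^{2}\right) \left(-18\right) = 1 \left(1 + 3 \left(- \frac{31}{6}\right)^{2}\right) \left(-18\right) = 1 \left(1 + 3 \cdot \frac{961}{36}\right) \left(-18\right) = 1 \left(1 + \frac{961}{12}\right) \left(-18\right) = 1 \cdot \frac{973}{12} \left(-18\right) = \frac{973}{12} \left(-18\right) = - \frac{2919}{2}$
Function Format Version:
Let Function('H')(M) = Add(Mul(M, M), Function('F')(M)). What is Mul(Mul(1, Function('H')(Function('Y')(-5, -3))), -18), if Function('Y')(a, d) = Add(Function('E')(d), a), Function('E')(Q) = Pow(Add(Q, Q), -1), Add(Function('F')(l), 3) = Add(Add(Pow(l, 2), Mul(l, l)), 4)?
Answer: Rational(-2919, 2) ≈ -1459.5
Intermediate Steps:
Function('F')(l) = Add(1, Mul(2, Pow(l, 2))) (Function('F')(l) = Add(-3, Add(Add(Pow(l, 2), Mul(l, l)), 4)) = Add(-3, Add(Add(Pow(l, 2), Pow(l, 2)), 4)) = Add(-3, Add(Mul(2, Pow(l, 2)), 4)) = Add(-3, Add(4, Mul(2, Pow(l, 2)))) = Add(1, Mul(2, Pow(l, 2))))
Function('E')(Q) = Mul(Rational(1, 2), Pow(Q, -1)) (Function('E')(Q) = Pow(Mul(2, Q), -1) = Mul(Rational(1, 2), Pow(Q, -1)))
Function('Y')(a, d) = Add(a, Mul(Rational(1, 2), Pow(d, -1))) (Function('Y')(a, d) = Add(Mul(Rational(1, 2), Pow(d, -1)), a) = Add(a, Mul(Rational(1, 2), Pow(d, -1))))
Function('H')(M) = Add(1, Mul(3, Pow(M, 2))) (Function('H')(M) = Add(Mul(M, M), Add(1, Mul(2, Pow(M, 2)))) = Add(Pow(M, 2), Add(1, Mul(2, Pow(M, 2)))) = Add(1, Mul(3, Pow(M, 2))))
Mul(Mul(1, Function('H')(Function('Y')(-5, -3))), -18) = Mul(Mul(1, Add(1, Mul(3, Pow(Add(-5, Mul(Rational(1, 2), Pow(-3, -1))), 2)))), -18) = Mul(Mul(1, Add(1, Mul(3, Pow(Add(-5, Mul(Rational(1, 2), Rational(-1, 3))), 2)))), -18) = Mul(Mul(1, Add(1, Mul(3, Pow(Add(-5, Rational(-1, 6)), 2)))), -18) = Mul(Mul(1, Add(1, Mul(3, Pow(Rational(-31, 6), 2)))), -18) = Mul(Mul(1, Add(1, Mul(3, Rational(961, 36)))), -18) = Mul(Mul(1, Add(1, Rational(961, 12))), -18) = Mul(Mul(1, Rational(973, 12)), -18) = Mul(Rational(973, 12), -18) = Rational(-2919, 2)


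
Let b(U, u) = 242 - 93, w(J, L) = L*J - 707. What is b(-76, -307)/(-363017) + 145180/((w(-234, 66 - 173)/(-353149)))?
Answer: -18611943967206259/8832566627 ≈ -2.1072e+6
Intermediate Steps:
w(J, L) = -707 + J*L (w(J, L) = J*L - 707 = -707 + J*L)
b(U, u) = 149
b(-76, -307)/(-363017) + 145180/((w(-234, 66 - 173)/(-353149))) = 149/(-363017) + 145180/(((-707 - 234*(66 - 173))/(-353149))) = 149*(-1/363017) + 145180/(((-707 - 234*(-107))*(-1/353149))) = -149/363017 + 145180/(((-707 + 25038)*(-1/353149))) = -149/363017 + 145180/((24331*(-1/353149))) = -149/363017 + 145180/(-24331/353149) = -149/363017 + 145180*(-353149/24331) = -149/363017 - 51270171820/24331 = -18611943967206259/8832566627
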